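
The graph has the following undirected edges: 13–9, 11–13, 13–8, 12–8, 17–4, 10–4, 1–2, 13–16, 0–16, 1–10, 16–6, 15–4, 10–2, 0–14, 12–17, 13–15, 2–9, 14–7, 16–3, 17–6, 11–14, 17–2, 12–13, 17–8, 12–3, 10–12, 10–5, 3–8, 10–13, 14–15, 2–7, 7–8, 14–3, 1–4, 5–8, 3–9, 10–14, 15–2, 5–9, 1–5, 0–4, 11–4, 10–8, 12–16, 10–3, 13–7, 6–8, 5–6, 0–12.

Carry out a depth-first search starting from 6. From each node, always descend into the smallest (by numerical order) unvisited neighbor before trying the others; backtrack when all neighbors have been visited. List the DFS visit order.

6, 5, 1, 2, 7, 8, 3, 9, 13, 10, 4, 0, 12, 16, 17, 14, 11, 15

Visit 6
6 → 5
5 → 1
1 → 2
2 → 7
7 → 8
8 → 3
3 → 9
9 → 13
13 → 10
10 → 4
4 → 0
0 → 12
12 → 16
12 → 17
0 → 14
14 → 11
14 → 15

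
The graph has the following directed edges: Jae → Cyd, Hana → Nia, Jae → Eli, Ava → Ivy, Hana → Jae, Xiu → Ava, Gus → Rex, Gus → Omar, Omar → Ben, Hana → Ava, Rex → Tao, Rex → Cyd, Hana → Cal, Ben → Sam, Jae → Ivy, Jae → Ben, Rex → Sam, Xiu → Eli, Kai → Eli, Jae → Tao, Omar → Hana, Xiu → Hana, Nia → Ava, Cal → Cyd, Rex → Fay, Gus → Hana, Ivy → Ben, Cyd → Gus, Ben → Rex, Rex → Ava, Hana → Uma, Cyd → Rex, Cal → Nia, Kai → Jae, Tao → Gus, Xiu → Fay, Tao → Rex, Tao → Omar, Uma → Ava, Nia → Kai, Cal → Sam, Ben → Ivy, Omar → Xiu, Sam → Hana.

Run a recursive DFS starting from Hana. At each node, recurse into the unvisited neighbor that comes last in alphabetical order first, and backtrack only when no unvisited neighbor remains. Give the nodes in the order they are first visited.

Visit Hana
Hana → Uma
Uma → Ava
Ava → Ivy
Ivy → Ben
Ben → Sam
Ben → Rex
Rex → Tao
Tao → Omar
Omar → Xiu
Xiu → Fay
Xiu → Eli
Tao → Gus
Rex → Cyd
Hana → Nia
Nia → Kai
Kai → Jae
Hana → Cal

Hana -> Uma -> Ava -> Ivy -> Ben -> Sam -> Rex -> Tao -> Omar -> Xiu -> Fay -> Eli -> Gus -> Cyd -> Nia -> Kai -> Jae -> Cal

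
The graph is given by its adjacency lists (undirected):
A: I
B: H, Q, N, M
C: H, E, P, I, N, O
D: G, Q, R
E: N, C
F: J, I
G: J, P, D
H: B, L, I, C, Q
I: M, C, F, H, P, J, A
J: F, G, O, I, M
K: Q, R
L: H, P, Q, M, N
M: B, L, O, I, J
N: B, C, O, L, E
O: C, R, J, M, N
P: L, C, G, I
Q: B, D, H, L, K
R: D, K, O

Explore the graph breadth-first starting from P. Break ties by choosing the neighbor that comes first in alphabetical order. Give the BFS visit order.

P → C → G → I → L → E → H → N → O → D → J → A → F → M → Q → B → R → K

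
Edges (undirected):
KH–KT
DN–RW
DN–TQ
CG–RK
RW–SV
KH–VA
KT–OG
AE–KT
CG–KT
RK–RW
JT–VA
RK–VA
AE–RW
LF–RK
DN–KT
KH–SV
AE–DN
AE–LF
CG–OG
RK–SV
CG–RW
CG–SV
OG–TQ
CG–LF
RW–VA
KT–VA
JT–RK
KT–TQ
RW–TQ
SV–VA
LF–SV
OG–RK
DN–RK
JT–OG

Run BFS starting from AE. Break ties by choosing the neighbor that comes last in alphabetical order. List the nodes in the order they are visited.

AE RW LF KT DN VA TQ SV RK CG OG KH JT

Visit AE; enqueue RW, LF, KT, DN → queue [RW, LF, KT, DN]
Visit RW; enqueue VA, TQ, SV, RK, CG → queue [LF, KT, DN, VA, TQ, SV, RK, CG]
Visit LF → queue [KT, DN, VA, TQ, SV, RK, CG]
Visit KT; enqueue OG, KH → queue [DN, VA, TQ, SV, RK, CG, OG, KH]
Visit DN → queue [VA, TQ, SV, RK, CG, OG, KH]
Visit VA; enqueue JT → queue [TQ, SV, RK, CG, OG, KH, JT]
Visit TQ → queue [SV, RK, CG, OG, KH, JT]
Visit SV → queue [RK, CG, OG, KH, JT]
Visit RK → queue [CG, OG, KH, JT]
Visit CG → queue [OG, KH, JT]
Visit OG → queue [KH, JT]
Visit KH → queue [JT]
Visit JT → queue []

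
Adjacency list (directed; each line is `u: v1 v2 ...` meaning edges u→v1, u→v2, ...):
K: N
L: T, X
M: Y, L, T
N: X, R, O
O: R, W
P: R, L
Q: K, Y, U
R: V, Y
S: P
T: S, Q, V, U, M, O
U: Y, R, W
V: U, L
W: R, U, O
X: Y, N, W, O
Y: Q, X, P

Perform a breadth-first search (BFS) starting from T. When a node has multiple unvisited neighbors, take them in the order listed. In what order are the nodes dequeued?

Visit T; enqueue S, Q, V, U, M, O → queue [S, Q, V, U, M, O]
Visit S; enqueue P → queue [Q, V, U, M, O, P]
Visit Q; enqueue K, Y → queue [V, U, M, O, P, K, Y]
Visit V; enqueue L → queue [U, M, O, P, K, Y, L]
Visit U; enqueue R, W → queue [M, O, P, K, Y, L, R, W]
Visit M → queue [O, P, K, Y, L, R, W]
Visit O → queue [P, K, Y, L, R, W]
Visit P → queue [K, Y, L, R, W]
Visit K; enqueue N → queue [Y, L, R, W, N]
Visit Y; enqueue X → queue [L, R, W, N, X]
Visit L → queue [R, W, N, X]
Visit R → queue [W, N, X]
Visit W → queue [N, X]
Visit N → queue [X]
Visit X → queue []

T, S, Q, V, U, M, O, P, K, Y, L, R, W, N, X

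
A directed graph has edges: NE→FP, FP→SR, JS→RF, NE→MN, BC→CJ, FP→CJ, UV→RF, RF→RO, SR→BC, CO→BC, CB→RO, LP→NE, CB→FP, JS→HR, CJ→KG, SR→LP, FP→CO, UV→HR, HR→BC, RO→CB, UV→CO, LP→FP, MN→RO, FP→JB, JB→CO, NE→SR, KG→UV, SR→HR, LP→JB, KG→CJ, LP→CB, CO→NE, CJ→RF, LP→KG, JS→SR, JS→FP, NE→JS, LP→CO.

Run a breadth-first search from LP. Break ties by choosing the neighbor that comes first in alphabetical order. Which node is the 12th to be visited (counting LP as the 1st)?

UV

Visit LP; enqueue CB, CO, FP, JB, KG, NE → queue [CB, CO, FP, JB, KG, NE]
Visit CB; enqueue RO → queue [CO, FP, JB, KG, NE, RO]
Visit CO; enqueue BC → queue [FP, JB, KG, NE, RO, BC]
Visit FP; enqueue CJ, SR → queue [JB, KG, NE, RO, BC, CJ, SR]
Visit JB → queue [KG, NE, RO, BC, CJ, SR]
Visit KG; enqueue UV → queue [NE, RO, BC, CJ, SR, UV]
Visit NE; enqueue JS, MN → queue [RO, BC, CJ, SR, UV, JS, MN]
Visit RO → queue [BC, CJ, SR, UV, JS, MN]
Visit BC → queue [CJ, SR, UV, JS, MN]
Visit CJ; enqueue RF → queue [SR, UV, JS, MN, RF]
Visit SR; enqueue HR → queue [UV, JS, MN, RF, HR]
Visit UV → queue [JS, MN, RF, HR]
Visit JS → queue [MN, RF, HR]
Visit MN → queue [RF, HR]
Visit RF → queue [HR]
Visit HR → queue []

Visit order: LP, CB, CO, FP, JB, KG, NE, RO, BC, CJ, SR, UV, JS, MN, RF, HR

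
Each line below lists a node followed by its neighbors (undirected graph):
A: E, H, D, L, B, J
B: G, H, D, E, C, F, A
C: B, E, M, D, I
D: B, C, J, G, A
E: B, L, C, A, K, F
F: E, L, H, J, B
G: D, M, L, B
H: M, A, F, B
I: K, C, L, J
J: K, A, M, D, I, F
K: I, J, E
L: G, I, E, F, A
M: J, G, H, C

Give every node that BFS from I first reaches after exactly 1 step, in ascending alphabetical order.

C, J, K, L

Level 0: I
Level 1: C, J, K, L
Level 2: A, B, D, E, F, G, M
Level 3: H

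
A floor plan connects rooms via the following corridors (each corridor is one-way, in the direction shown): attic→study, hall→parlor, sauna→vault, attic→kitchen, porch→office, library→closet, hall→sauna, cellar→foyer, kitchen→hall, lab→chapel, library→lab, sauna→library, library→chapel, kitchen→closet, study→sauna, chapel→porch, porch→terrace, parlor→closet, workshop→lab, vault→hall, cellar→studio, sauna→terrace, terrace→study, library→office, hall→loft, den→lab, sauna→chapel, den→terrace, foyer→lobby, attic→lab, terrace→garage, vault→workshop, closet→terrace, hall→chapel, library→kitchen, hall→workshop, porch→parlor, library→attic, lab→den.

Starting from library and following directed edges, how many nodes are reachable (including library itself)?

18

BFS from library visits: library, office, lab, kitchen, closet, chapel, attic, den, hall, terrace, porch, study, workshop, sauna, parlor, loft, garage, vault
Reachable nodes: 18 of 22 total.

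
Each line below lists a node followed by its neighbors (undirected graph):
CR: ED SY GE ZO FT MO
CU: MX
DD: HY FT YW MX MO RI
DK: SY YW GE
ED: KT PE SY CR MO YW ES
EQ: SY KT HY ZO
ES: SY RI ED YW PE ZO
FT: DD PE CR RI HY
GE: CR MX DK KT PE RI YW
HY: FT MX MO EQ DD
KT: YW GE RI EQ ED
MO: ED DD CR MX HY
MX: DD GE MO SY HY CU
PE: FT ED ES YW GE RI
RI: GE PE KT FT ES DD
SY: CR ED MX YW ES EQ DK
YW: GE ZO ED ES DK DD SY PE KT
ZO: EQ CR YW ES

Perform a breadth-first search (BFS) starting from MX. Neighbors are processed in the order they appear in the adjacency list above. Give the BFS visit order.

MX -> DD -> GE -> MO -> SY -> HY -> CU -> FT -> YW -> RI -> CR -> DK -> KT -> PE -> ED -> ES -> EQ -> ZO

Visit MX; enqueue DD, GE, MO, SY, HY, CU → queue [DD, GE, MO, SY, HY, CU]
Visit DD; enqueue FT, YW, RI → queue [GE, MO, SY, HY, CU, FT, YW, RI]
Visit GE; enqueue CR, DK, KT, PE → queue [MO, SY, HY, CU, FT, YW, RI, CR, DK, KT, PE]
Visit MO; enqueue ED → queue [SY, HY, CU, FT, YW, RI, CR, DK, KT, PE, ED]
Visit SY; enqueue ES, EQ → queue [HY, CU, FT, YW, RI, CR, DK, KT, PE, ED, ES, EQ]
Visit HY → queue [CU, FT, YW, RI, CR, DK, KT, PE, ED, ES, EQ]
Visit CU → queue [FT, YW, RI, CR, DK, KT, PE, ED, ES, EQ]
Visit FT → queue [YW, RI, CR, DK, KT, PE, ED, ES, EQ]
Visit YW; enqueue ZO → queue [RI, CR, DK, KT, PE, ED, ES, EQ, ZO]
Visit RI → queue [CR, DK, KT, PE, ED, ES, EQ, ZO]
Visit CR → queue [DK, KT, PE, ED, ES, EQ, ZO]
Visit DK → queue [KT, PE, ED, ES, EQ, ZO]
Visit KT → queue [PE, ED, ES, EQ, ZO]
Visit PE → queue [ED, ES, EQ, ZO]
Visit ED → queue [ES, EQ, ZO]
Visit ES → queue [EQ, ZO]
Visit EQ → queue [ZO]
Visit ZO → queue []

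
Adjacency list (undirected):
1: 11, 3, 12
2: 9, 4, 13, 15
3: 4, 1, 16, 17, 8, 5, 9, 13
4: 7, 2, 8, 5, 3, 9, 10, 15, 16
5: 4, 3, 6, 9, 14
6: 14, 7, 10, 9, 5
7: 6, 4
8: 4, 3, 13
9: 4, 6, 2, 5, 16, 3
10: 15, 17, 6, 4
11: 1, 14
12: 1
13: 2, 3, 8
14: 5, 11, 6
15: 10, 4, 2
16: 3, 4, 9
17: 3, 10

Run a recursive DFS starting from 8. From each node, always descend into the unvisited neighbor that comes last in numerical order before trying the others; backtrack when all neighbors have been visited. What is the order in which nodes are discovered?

8, 13, 3, 17, 10, 15, 4, 16, 9, 6, 14, 11, 1, 12, 5, 7, 2

Visit 8
8 → 13
13 → 3
3 → 17
17 → 10
10 → 15
15 → 4
4 → 16
16 → 9
9 → 6
6 → 14
14 → 11
11 → 1
1 → 12
14 → 5
6 → 7
9 → 2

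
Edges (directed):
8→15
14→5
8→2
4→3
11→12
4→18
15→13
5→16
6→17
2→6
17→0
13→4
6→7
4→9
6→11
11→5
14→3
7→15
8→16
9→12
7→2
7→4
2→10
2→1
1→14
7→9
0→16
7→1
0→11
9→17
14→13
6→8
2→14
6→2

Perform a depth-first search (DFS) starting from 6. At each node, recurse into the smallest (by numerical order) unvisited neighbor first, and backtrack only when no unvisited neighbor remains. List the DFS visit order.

Visit 6
6 → 2
2 → 1
1 → 14
14 → 3
14 → 5
5 → 16
14 → 13
13 → 4
4 → 9
9 → 12
9 → 17
17 → 0
0 → 11
4 → 18
2 → 10
6 → 7
7 → 15
6 → 8

6, 2, 1, 14, 3, 5, 16, 13, 4, 9, 12, 17, 0, 11, 18, 10, 7, 15, 8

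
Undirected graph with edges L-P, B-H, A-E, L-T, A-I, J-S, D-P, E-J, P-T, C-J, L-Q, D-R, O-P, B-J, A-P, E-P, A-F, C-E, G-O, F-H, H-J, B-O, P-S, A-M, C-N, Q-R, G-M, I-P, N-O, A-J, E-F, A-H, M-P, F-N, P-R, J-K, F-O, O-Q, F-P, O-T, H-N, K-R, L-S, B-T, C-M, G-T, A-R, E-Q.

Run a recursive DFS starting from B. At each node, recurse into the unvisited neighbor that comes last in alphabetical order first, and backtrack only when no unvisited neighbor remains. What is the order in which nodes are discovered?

Visit B
B → T
T → P
P → S
S → L
L → Q
Q → R
R → K
K → J
J → H
H → N
N → O
O → G
G → M
M → C
C → E
E → F
F → A
A → I
R → D

B -> T -> P -> S -> L -> Q -> R -> K -> J -> H -> N -> O -> G -> M -> C -> E -> F -> A -> I -> D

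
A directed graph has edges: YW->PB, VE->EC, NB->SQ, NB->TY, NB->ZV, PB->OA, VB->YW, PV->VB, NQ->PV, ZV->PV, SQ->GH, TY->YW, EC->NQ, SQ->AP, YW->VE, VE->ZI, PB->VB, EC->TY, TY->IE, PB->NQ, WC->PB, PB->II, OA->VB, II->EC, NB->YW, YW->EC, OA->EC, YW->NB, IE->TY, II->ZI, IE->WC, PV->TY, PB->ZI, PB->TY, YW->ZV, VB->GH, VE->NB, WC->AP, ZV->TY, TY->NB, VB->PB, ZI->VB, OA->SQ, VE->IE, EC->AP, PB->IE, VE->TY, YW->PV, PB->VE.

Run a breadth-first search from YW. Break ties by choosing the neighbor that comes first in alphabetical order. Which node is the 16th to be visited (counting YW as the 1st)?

Visit YW; enqueue EC, NB, PB, PV, VE, ZV → queue [EC, NB, PB, PV, VE, ZV]
Visit EC; enqueue AP, NQ, TY → queue [NB, PB, PV, VE, ZV, AP, NQ, TY]
Visit NB; enqueue SQ → queue [PB, PV, VE, ZV, AP, NQ, TY, SQ]
Visit PB; enqueue IE, II, OA, VB, ZI → queue [PV, VE, ZV, AP, NQ, TY, SQ, IE, II, OA, VB, ZI]
Visit PV → queue [VE, ZV, AP, NQ, TY, SQ, IE, II, OA, VB, ZI]
Visit VE → queue [ZV, AP, NQ, TY, SQ, IE, II, OA, VB, ZI]
Visit ZV → queue [AP, NQ, TY, SQ, IE, II, OA, VB, ZI]
Visit AP → queue [NQ, TY, SQ, IE, II, OA, VB, ZI]
Visit NQ → queue [TY, SQ, IE, II, OA, VB, ZI]
Visit TY → queue [SQ, IE, II, OA, VB, ZI]
Visit SQ; enqueue GH → queue [IE, II, OA, VB, ZI, GH]
Visit IE; enqueue WC → queue [II, OA, VB, ZI, GH, WC]
Visit II → queue [OA, VB, ZI, GH, WC]
Visit OA → queue [VB, ZI, GH, WC]
Visit VB → queue [ZI, GH, WC]
Visit ZI → queue [GH, WC]
Visit GH → queue [WC]
Visit WC → queue []

Visit order: YW, EC, NB, PB, PV, VE, ZV, AP, NQ, TY, SQ, IE, II, OA, VB, ZI, GH, WC

ZI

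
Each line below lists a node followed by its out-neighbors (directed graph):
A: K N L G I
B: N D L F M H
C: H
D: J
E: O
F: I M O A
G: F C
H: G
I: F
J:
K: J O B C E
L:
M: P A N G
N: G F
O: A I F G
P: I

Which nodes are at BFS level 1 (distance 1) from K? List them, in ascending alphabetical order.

B, C, E, J, O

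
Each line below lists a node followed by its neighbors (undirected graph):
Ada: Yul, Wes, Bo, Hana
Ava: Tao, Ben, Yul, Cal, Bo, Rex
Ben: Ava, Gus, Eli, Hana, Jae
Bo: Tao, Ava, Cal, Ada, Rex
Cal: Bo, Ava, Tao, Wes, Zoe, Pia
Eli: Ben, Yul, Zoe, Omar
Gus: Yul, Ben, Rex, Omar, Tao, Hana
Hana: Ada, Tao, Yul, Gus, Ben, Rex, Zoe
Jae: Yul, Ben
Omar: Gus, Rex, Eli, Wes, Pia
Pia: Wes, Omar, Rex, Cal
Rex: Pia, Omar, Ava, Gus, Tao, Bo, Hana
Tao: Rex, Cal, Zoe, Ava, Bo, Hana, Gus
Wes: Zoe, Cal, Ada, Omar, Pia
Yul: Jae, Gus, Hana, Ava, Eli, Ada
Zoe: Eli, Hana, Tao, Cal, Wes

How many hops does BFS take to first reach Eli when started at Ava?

Level 0: Ava
Level 1: Ben, Bo, Cal, Rex, Tao, Yul
Level 2: Ada, Eli, Gus, Hana, Jae, Omar, Pia, Wes, Zoe
Eli first appears at level 2.

2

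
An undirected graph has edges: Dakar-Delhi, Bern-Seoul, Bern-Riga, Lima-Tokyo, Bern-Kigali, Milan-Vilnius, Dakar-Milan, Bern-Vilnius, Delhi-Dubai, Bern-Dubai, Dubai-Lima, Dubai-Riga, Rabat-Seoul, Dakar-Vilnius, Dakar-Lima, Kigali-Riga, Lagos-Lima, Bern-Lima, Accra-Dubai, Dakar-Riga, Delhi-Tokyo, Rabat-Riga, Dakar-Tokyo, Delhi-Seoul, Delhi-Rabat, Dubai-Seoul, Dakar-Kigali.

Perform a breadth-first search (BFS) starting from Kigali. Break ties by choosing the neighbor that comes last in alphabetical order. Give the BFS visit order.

Kigali, Riga, Dakar, Bern, Rabat, Dubai, Vilnius, Tokyo, Milan, Lima, Delhi, Seoul, Accra, Lagos

Visit Kigali; enqueue Riga, Dakar, Bern → queue [Riga, Dakar, Bern]
Visit Riga; enqueue Rabat, Dubai → queue [Dakar, Bern, Rabat, Dubai]
Visit Dakar; enqueue Vilnius, Tokyo, Milan, Lima, Delhi → queue [Bern, Rabat, Dubai, Vilnius, Tokyo, Milan, Lima, Delhi]
Visit Bern; enqueue Seoul → queue [Rabat, Dubai, Vilnius, Tokyo, Milan, Lima, Delhi, Seoul]
Visit Rabat → queue [Dubai, Vilnius, Tokyo, Milan, Lima, Delhi, Seoul]
Visit Dubai; enqueue Accra → queue [Vilnius, Tokyo, Milan, Lima, Delhi, Seoul, Accra]
Visit Vilnius → queue [Tokyo, Milan, Lima, Delhi, Seoul, Accra]
Visit Tokyo → queue [Milan, Lima, Delhi, Seoul, Accra]
Visit Milan → queue [Lima, Delhi, Seoul, Accra]
Visit Lima; enqueue Lagos → queue [Delhi, Seoul, Accra, Lagos]
Visit Delhi → queue [Seoul, Accra, Lagos]
Visit Seoul → queue [Accra, Lagos]
Visit Accra → queue [Lagos]
Visit Lagos → queue []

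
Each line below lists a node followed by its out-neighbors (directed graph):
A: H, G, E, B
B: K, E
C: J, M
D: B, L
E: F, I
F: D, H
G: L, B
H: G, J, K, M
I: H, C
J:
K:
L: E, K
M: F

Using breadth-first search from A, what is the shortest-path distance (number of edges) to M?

2

Level 0: A
Level 1: B, E, G, H
Level 2: F, I, J, K, L, M
Level 3: C, D
M first appears at level 2.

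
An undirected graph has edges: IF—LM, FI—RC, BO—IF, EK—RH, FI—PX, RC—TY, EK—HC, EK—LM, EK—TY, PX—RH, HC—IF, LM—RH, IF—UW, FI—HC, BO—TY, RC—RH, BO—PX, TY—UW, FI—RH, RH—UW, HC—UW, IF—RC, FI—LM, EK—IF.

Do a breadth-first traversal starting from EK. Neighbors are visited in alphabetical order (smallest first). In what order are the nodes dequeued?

Visit EK; enqueue HC, IF, LM, RH, TY → queue [HC, IF, LM, RH, TY]
Visit HC; enqueue FI, UW → queue [IF, LM, RH, TY, FI, UW]
Visit IF; enqueue BO, RC → queue [LM, RH, TY, FI, UW, BO, RC]
Visit LM → queue [RH, TY, FI, UW, BO, RC]
Visit RH; enqueue PX → queue [TY, FI, UW, BO, RC, PX]
Visit TY → queue [FI, UW, BO, RC, PX]
Visit FI → queue [UW, BO, RC, PX]
Visit UW → queue [BO, RC, PX]
Visit BO → queue [RC, PX]
Visit RC → queue [PX]
Visit PX → queue []

EK → HC → IF → LM → RH → TY → FI → UW → BO → RC → PX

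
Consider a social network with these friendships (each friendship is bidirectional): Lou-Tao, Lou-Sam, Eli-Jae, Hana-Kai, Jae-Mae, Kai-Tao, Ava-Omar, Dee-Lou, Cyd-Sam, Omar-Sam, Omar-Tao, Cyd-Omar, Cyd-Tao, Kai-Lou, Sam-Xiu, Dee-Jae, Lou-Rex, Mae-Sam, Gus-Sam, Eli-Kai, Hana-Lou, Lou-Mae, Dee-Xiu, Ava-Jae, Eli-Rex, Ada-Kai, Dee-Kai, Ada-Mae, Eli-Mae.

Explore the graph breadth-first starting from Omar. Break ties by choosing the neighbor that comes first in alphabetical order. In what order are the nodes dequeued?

Omar Ava Cyd Sam Tao Jae Gus Lou Mae Xiu Kai Dee Eli Hana Rex Ada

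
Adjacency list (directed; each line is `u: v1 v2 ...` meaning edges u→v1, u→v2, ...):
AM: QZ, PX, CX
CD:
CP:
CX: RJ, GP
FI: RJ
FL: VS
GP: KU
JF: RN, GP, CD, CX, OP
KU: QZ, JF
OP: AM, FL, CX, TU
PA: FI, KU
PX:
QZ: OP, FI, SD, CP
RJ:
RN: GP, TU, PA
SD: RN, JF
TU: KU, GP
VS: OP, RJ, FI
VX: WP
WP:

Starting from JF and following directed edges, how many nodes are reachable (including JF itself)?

BFS from JF visits: JF, RN, OP, GP, CX, CD, TU, PA, FL, AM, KU, RJ, FI, VS, QZ, PX, SD, CP
Reachable nodes: 18 of 20 total.

18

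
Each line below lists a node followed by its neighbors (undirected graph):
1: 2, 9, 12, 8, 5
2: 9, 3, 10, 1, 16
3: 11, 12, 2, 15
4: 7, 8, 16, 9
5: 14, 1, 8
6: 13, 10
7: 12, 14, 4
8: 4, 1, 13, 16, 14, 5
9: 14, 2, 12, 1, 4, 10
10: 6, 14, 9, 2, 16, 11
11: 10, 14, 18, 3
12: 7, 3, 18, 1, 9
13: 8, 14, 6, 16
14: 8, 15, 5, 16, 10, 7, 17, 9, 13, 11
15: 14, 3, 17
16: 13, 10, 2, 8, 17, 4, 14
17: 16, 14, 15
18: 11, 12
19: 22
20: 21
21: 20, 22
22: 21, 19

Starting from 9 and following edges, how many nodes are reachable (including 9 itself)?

BFS from 9 visits: 9, 14, 2, 12, 1, 4, 10, 8, 15, 5, 16, 7, 17, 13, 11, 3, 18, 6
Reachable nodes: 18 of 22 total.

18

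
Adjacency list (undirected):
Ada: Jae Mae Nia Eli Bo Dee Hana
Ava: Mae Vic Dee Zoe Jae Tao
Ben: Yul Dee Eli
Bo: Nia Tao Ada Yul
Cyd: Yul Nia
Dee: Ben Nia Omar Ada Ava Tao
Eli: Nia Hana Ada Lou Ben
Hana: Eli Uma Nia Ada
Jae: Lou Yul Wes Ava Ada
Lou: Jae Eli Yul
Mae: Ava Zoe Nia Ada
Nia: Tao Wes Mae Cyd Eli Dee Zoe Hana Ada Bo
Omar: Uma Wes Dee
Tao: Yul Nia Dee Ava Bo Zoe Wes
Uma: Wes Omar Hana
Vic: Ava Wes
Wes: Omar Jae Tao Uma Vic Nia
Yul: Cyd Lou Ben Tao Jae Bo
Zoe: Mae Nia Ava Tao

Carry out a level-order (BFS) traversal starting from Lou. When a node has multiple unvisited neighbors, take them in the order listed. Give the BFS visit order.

Lou -> Jae -> Eli -> Yul -> Wes -> Ava -> Ada -> Nia -> Hana -> Ben -> Cyd -> Tao -> Bo -> Omar -> Uma -> Vic -> Mae -> Dee -> Zoe

Visit Lou; enqueue Jae, Eli, Yul → queue [Jae, Eli, Yul]
Visit Jae; enqueue Wes, Ava, Ada → queue [Eli, Yul, Wes, Ava, Ada]
Visit Eli; enqueue Nia, Hana, Ben → queue [Yul, Wes, Ava, Ada, Nia, Hana, Ben]
Visit Yul; enqueue Cyd, Tao, Bo → queue [Wes, Ava, Ada, Nia, Hana, Ben, Cyd, Tao, Bo]
Visit Wes; enqueue Omar, Uma, Vic → queue [Ava, Ada, Nia, Hana, Ben, Cyd, Tao, Bo, Omar, Uma, Vic]
Visit Ava; enqueue Mae, Dee, Zoe → queue [Ada, Nia, Hana, Ben, Cyd, Tao, Bo, Omar, Uma, Vic, Mae, Dee, Zoe]
Visit Ada → queue [Nia, Hana, Ben, Cyd, Tao, Bo, Omar, Uma, Vic, Mae, Dee, Zoe]
Visit Nia → queue [Hana, Ben, Cyd, Tao, Bo, Omar, Uma, Vic, Mae, Dee, Zoe]
Visit Hana → queue [Ben, Cyd, Tao, Bo, Omar, Uma, Vic, Mae, Dee, Zoe]
Visit Ben → queue [Cyd, Tao, Bo, Omar, Uma, Vic, Mae, Dee, Zoe]
Visit Cyd → queue [Tao, Bo, Omar, Uma, Vic, Mae, Dee, Zoe]
Visit Tao → queue [Bo, Omar, Uma, Vic, Mae, Dee, Zoe]
Visit Bo → queue [Omar, Uma, Vic, Mae, Dee, Zoe]
Visit Omar → queue [Uma, Vic, Mae, Dee, Zoe]
Visit Uma → queue [Vic, Mae, Dee, Zoe]
Visit Vic → queue [Mae, Dee, Zoe]
Visit Mae → queue [Dee, Zoe]
Visit Dee → queue [Zoe]
Visit Zoe → queue []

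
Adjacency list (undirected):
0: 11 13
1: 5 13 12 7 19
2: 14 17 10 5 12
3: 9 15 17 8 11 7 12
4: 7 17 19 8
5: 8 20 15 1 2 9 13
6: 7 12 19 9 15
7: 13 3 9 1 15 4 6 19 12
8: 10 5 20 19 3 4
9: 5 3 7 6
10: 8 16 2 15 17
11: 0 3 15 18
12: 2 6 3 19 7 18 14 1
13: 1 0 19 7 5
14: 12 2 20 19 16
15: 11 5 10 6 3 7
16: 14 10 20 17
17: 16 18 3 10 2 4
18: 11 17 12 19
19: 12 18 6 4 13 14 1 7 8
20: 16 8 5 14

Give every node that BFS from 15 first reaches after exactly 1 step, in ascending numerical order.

Level 0: 15
Level 1: 3, 5, 6, 7, 10, 11
Level 2: 0, 1, 2, 4, 8, 9, 12, 13, 16, 17, 18, 19, 20
Level 3: 14

3, 5, 6, 7, 10, 11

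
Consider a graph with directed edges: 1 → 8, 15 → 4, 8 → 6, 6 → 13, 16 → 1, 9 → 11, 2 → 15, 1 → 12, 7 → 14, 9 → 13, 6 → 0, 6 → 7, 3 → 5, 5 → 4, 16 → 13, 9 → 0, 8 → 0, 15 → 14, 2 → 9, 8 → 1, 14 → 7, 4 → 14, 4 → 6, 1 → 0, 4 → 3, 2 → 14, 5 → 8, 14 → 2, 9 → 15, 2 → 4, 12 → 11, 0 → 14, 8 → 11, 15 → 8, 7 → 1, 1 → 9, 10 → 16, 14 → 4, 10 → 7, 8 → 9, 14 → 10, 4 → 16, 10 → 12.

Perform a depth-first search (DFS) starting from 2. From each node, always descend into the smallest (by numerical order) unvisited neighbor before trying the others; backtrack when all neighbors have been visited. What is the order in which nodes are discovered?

2, 4, 3, 5, 8, 0, 14, 7, 1, 9, 11, 13, 15, 12, 10, 16, 6

Visit 2
2 → 4
4 → 3
3 → 5
5 → 8
8 → 0
0 → 14
14 → 7
7 → 1
1 → 9
9 → 11
9 → 13
9 → 15
1 → 12
14 → 10
10 → 16
8 → 6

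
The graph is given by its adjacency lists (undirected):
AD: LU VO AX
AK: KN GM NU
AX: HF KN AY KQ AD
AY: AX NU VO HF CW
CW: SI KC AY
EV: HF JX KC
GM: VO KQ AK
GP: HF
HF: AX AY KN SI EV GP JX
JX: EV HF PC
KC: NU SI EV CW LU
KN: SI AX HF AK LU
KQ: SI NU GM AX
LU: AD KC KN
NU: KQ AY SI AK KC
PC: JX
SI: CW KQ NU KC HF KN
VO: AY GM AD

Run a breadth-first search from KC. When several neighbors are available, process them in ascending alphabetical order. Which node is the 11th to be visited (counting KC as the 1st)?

Visit KC; enqueue CW, EV, LU, NU, SI → queue [CW, EV, LU, NU, SI]
Visit CW; enqueue AY → queue [EV, LU, NU, SI, AY]
Visit EV; enqueue HF, JX → queue [LU, NU, SI, AY, HF, JX]
Visit LU; enqueue AD, KN → queue [NU, SI, AY, HF, JX, AD, KN]
Visit NU; enqueue AK, KQ → queue [SI, AY, HF, JX, AD, KN, AK, KQ]
Visit SI → queue [AY, HF, JX, AD, KN, AK, KQ]
Visit AY; enqueue AX, VO → queue [HF, JX, AD, KN, AK, KQ, AX, VO]
Visit HF; enqueue GP → queue [JX, AD, KN, AK, KQ, AX, VO, GP]
Visit JX; enqueue PC → queue [AD, KN, AK, KQ, AX, VO, GP, PC]
Visit AD → queue [KN, AK, KQ, AX, VO, GP, PC]
Visit KN → queue [AK, KQ, AX, VO, GP, PC]
Visit AK; enqueue GM → queue [KQ, AX, VO, GP, PC, GM]
Visit KQ → queue [AX, VO, GP, PC, GM]
Visit AX → queue [VO, GP, PC, GM]
Visit VO → queue [GP, PC, GM]
Visit GP → queue [PC, GM]
Visit PC → queue [GM]
Visit GM → queue []

Visit order: KC, CW, EV, LU, NU, SI, AY, HF, JX, AD, KN, AK, KQ, AX, VO, GP, PC, GM

KN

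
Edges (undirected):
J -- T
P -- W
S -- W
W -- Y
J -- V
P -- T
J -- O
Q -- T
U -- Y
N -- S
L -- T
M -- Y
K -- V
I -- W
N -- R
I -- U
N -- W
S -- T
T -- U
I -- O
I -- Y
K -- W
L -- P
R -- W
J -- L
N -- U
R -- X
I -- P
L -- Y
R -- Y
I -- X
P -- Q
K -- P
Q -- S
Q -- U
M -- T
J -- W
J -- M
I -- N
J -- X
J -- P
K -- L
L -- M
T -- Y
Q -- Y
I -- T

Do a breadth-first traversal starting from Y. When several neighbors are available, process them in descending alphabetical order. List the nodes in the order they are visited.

Y -> W -> U -> T -> R -> Q -> M -> L -> I -> S -> P -> N -> K -> J -> X -> O -> V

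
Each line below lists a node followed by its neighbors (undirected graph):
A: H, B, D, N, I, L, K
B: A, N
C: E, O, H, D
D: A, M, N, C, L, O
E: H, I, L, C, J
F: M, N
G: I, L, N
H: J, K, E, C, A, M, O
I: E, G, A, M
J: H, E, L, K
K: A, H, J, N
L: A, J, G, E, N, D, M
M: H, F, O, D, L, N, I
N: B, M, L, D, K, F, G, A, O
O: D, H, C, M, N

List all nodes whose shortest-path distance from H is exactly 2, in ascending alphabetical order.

Level 0: H
Level 1: A, C, E, J, K, M, O
Level 2: B, D, F, I, L, N
Level 3: G

B, D, F, I, L, N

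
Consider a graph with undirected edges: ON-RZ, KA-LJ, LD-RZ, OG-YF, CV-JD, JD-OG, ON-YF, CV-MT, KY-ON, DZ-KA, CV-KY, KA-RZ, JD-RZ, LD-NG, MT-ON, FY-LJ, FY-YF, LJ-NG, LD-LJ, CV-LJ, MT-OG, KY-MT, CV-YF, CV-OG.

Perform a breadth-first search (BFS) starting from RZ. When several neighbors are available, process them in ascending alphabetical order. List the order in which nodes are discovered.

RZ JD KA LD ON CV OG DZ LJ NG KY MT YF FY

Visit RZ; enqueue JD, KA, LD, ON → queue [JD, KA, LD, ON]
Visit JD; enqueue CV, OG → queue [KA, LD, ON, CV, OG]
Visit KA; enqueue DZ, LJ → queue [LD, ON, CV, OG, DZ, LJ]
Visit LD; enqueue NG → queue [ON, CV, OG, DZ, LJ, NG]
Visit ON; enqueue KY, MT, YF → queue [CV, OG, DZ, LJ, NG, KY, MT, YF]
Visit CV → queue [OG, DZ, LJ, NG, KY, MT, YF]
Visit OG → queue [DZ, LJ, NG, KY, MT, YF]
Visit DZ → queue [LJ, NG, KY, MT, YF]
Visit LJ; enqueue FY → queue [NG, KY, MT, YF, FY]
Visit NG → queue [KY, MT, YF, FY]
Visit KY → queue [MT, YF, FY]
Visit MT → queue [YF, FY]
Visit YF → queue [FY]
Visit FY → queue []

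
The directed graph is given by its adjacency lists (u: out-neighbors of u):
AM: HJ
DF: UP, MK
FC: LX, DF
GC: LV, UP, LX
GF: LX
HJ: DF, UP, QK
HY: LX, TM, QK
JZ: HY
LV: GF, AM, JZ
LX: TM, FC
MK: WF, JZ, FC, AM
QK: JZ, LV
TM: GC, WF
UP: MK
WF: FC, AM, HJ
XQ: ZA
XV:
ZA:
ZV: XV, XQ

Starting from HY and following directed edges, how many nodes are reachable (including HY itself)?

15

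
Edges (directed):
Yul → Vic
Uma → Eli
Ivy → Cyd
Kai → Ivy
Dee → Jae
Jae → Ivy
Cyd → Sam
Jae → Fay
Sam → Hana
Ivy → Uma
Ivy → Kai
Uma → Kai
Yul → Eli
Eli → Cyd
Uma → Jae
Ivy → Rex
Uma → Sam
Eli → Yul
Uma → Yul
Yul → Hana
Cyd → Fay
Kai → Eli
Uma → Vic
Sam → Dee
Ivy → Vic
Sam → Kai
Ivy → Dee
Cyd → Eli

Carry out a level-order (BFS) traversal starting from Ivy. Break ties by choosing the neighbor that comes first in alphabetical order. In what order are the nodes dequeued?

Visit Ivy; enqueue Cyd, Dee, Kai, Rex, Uma, Vic → queue [Cyd, Dee, Kai, Rex, Uma, Vic]
Visit Cyd; enqueue Eli, Fay, Sam → queue [Dee, Kai, Rex, Uma, Vic, Eli, Fay, Sam]
Visit Dee; enqueue Jae → queue [Kai, Rex, Uma, Vic, Eli, Fay, Sam, Jae]
Visit Kai → queue [Rex, Uma, Vic, Eli, Fay, Sam, Jae]
Visit Rex → queue [Uma, Vic, Eli, Fay, Sam, Jae]
Visit Uma; enqueue Yul → queue [Vic, Eli, Fay, Sam, Jae, Yul]
Visit Vic → queue [Eli, Fay, Sam, Jae, Yul]
Visit Eli → queue [Fay, Sam, Jae, Yul]
Visit Fay → queue [Sam, Jae, Yul]
Visit Sam; enqueue Hana → queue [Jae, Yul, Hana]
Visit Jae → queue [Yul, Hana]
Visit Yul → queue [Hana]
Visit Hana → queue []

Ivy, Cyd, Dee, Kai, Rex, Uma, Vic, Eli, Fay, Sam, Jae, Yul, Hana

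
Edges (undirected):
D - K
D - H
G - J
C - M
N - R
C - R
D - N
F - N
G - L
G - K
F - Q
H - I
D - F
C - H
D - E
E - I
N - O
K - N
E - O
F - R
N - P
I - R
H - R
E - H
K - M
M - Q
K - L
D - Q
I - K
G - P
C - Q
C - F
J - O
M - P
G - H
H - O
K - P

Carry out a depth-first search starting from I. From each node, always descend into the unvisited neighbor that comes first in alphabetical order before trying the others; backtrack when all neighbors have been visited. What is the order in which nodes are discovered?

I -> E -> D -> F -> C -> H -> G -> J -> O -> N -> K -> L -> M -> P -> Q -> R

Visit I
I → E
E → D
D → F
F → C
C → H
H → G
G → J
J → O
O → N
N → K
K → L
K → M
M → P
M → Q
N → R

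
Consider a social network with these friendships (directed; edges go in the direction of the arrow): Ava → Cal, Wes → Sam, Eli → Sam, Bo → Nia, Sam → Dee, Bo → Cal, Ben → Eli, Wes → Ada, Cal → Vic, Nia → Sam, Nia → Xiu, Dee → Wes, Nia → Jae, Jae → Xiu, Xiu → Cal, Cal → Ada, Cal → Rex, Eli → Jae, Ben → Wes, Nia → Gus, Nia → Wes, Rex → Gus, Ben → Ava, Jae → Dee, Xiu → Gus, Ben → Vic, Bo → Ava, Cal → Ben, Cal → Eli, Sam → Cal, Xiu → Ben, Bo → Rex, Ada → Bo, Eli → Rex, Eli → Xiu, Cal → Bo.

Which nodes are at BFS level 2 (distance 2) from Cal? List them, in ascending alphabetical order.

Ava, Gus, Jae, Nia, Sam, Wes, Xiu

Level 0: Cal
Level 1: Ada, Ben, Bo, Eli, Rex, Vic
Level 2: Ava, Gus, Jae, Nia, Sam, Wes, Xiu
Level 3: Dee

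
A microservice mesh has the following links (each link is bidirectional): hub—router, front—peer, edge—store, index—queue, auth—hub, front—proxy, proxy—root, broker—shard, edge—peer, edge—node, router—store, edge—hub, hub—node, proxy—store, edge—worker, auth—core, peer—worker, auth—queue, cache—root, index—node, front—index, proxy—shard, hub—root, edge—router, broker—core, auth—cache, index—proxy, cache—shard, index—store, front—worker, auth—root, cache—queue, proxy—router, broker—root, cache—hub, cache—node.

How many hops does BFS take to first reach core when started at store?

4

Level 0: store
Level 1: edge, index, proxy, router
Level 2: front, hub, node, peer, queue, root, shard, worker
Level 3: auth, broker, cache
Level 4: core
core first appears at level 4.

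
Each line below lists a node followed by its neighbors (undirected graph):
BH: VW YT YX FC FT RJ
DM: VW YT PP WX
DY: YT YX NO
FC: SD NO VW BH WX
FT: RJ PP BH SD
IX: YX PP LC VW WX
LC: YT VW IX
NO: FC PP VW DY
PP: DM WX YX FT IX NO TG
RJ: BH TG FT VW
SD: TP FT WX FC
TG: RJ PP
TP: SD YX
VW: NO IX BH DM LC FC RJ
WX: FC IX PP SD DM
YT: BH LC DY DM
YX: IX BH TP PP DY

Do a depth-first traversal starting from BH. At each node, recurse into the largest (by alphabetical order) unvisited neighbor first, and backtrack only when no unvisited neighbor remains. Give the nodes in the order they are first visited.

Visit BH
BH → YX
YX → TP
TP → SD
SD → WX
WX → PP
PP → TG
TG → RJ
RJ → VW
VW → NO
NO → FC
NO → DY
DY → YT
YT → LC
LC → IX
YT → DM
RJ → FT

BH -> YX -> TP -> SD -> WX -> PP -> TG -> RJ -> VW -> NO -> FC -> DY -> YT -> LC -> IX -> DM -> FT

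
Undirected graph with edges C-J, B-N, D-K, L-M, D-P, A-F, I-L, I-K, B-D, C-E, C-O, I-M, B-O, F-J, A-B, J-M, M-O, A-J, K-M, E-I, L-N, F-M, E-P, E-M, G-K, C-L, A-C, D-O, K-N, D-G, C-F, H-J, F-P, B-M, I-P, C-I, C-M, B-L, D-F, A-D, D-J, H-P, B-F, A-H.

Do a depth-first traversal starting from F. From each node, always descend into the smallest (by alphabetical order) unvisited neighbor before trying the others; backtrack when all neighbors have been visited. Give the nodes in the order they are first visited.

Visit F
F → A
A → B
B → D
D → G
G → K
K → I
I → C
C → E
E → M
M → J
J → H
H → P
M → L
L → N
M → O

F, A, B, D, G, K, I, C, E, M, J, H, P, L, N, O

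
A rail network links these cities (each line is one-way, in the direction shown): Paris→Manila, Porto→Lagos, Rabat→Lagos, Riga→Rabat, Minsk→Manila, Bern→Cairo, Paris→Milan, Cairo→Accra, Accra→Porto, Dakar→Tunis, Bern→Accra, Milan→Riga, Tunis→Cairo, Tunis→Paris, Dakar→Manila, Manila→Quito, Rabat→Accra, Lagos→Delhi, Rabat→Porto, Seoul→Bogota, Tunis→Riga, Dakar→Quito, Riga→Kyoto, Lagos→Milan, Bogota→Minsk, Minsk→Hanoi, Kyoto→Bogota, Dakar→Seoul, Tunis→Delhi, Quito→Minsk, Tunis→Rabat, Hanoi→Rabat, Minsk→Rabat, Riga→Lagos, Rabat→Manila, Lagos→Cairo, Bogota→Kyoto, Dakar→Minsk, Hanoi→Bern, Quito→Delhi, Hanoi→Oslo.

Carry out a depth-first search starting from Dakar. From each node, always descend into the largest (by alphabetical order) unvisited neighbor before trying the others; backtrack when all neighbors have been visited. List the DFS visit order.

Dakar → Tunis → Riga → Rabat → Porto → Lagos → Milan → Delhi → Cairo → Accra → Manila → Quito → Minsk → Hanoi → Oslo → Bern → Kyoto → Bogota → Paris → Seoul

Visit Dakar
Dakar → Tunis
Tunis → Riga
Riga → Rabat
Rabat → Porto
Porto → Lagos
Lagos → Milan
Lagos → Delhi
Lagos → Cairo
Cairo → Accra
Rabat → Manila
Manila → Quito
Quito → Minsk
Minsk → Hanoi
Hanoi → Oslo
Hanoi → Bern
Riga → Kyoto
Kyoto → Bogota
Tunis → Paris
Dakar → Seoul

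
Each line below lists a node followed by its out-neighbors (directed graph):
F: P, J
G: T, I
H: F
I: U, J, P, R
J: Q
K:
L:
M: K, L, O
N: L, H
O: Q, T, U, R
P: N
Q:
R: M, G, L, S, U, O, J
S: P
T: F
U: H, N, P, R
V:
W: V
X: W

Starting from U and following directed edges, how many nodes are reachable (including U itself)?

16

BFS from U visits: U, H, N, P, R, F, L, M, G, S, O, J, K, T, I, Q
Reachable nodes: 16 of 19 total.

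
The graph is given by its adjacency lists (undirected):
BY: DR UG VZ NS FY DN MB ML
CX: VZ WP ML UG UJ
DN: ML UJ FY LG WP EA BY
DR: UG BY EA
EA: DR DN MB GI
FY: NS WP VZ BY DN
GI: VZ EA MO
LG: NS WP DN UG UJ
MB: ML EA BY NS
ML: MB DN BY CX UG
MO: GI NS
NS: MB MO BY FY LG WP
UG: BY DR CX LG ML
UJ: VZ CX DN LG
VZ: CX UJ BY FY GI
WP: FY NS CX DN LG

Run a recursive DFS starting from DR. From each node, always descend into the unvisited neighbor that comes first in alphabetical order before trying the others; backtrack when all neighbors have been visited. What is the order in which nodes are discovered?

Visit DR
DR → BY
BY → DN
DN → EA
EA → GI
GI → MO
MO → NS
NS → FY
FY → VZ
VZ → CX
CX → ML
ML → MB
ML → UG
UG → LG
LG → UJ
LG → WP

DR, BY, DN, EA, GI, MO, NS, FY, VZ, CX, ML, MB, UG, LG, UJ, WP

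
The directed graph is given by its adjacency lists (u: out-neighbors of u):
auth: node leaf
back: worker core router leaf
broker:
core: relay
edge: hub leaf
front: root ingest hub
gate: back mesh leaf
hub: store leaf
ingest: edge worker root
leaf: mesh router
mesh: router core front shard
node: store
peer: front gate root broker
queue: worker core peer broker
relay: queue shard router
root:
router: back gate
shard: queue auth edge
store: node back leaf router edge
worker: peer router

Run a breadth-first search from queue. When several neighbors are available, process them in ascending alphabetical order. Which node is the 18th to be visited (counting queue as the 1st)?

edge

Visit queue; enqueue broker, core, peer, worker → queue [broker, core, peer, worker]
Visit broker → queue [core, peer, worker]
Visit core; enqueue relay → queue [peer, worker, relay]
Visit peer; enqueue front, gate, root → queue [worker, relay, front, gate, root]
Visit worker; enqueue router → queue [relay, front, gate, root, router]
Visit relay; enqueue shard → queue [front, gate, root, router, shard]
Visit front; enqueue hub, ingest → queue [gate, root, router, shard, hub, ingest]
Visit gate; enqueue back, leaf, mesh → queue [root, router, shard, hub, ingest, back, leaf, mesh]
Visit root → queue [router, shard, hub, ingest, back, leaf, mesh]
Visit router → queue [shard, hub, ingest, back, leaf, mesh]
Visit shard; enqueue auth, edge → queue [hub, ingest, back, leaf, mesh, auth, edge]
Visit hub; enqueue store → queue [ingest, back, leaf, mesh, auth, edge, store]
Visit ingest → queue [back, leaf, mesh, auth, edge, store]
Visit back → queue [leaf, mesh, auth, edge, store]
Visit leaf → queue [mesh, auth, edge, store]
Visit mesh → queue [auth, edge, store]
Visit auth; enqueue node → queue [edge, store, node]
Visit edge → queue [store, node]
Visit store → queue [node]
Visit node → queue []

Visit order: queue, broker, core, peer, worker, relay, front, gate, root, router, shard, hub, ingest, back, leaf, mesh, auth, edge, store, node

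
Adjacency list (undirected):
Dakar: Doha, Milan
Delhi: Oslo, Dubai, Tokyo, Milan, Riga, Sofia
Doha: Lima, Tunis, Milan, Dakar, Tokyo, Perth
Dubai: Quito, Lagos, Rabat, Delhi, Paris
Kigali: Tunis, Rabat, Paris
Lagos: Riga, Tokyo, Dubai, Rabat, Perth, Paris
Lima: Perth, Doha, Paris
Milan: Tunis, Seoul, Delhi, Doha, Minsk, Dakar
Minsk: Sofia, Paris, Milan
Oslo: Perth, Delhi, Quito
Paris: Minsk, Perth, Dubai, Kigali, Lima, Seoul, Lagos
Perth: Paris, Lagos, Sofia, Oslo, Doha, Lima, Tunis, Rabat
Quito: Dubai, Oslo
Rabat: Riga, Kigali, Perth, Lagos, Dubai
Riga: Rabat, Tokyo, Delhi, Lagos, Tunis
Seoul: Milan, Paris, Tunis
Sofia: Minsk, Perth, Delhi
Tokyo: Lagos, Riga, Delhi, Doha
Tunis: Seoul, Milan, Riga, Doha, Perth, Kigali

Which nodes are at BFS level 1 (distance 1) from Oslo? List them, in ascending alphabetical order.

Level 0: Oslo
Level 1: Delhi, Perth, Quito
Level 2: Doha, Dubai, Lagos, Lima, Milan, Paris, Rabat, Riga, Sofia, Tokyo, Tunis
Level 3: Dakar, Kigali, Minsk, Seoul

Delhi, Perth, Quito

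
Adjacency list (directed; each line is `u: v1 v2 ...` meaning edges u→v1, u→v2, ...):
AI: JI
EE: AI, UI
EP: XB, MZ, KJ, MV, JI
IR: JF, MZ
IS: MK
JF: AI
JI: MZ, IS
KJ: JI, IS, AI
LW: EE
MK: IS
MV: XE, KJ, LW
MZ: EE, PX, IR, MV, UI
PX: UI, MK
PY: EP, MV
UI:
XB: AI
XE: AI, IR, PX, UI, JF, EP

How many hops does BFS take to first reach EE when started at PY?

Level 0: PY
Level 1: EP, MV
Level 2: JI, KJ, LW, MZ, XB, XE
Level 3: AI, EE, IR, IS, JF, PX, UI
Level 4: MK
EE first appears at level 3.

3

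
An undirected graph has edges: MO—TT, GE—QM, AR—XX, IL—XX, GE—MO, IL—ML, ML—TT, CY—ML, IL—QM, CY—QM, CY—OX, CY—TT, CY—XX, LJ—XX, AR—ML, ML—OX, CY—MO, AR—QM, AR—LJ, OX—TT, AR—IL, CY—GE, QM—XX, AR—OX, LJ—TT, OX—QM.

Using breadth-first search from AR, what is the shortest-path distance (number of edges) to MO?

Level 0: AR
Level 1: IL, LJ, ML, OX, QM, XX
Level 2: CY, GE, TT
Level 3: MO
MO first appears at level 3.

3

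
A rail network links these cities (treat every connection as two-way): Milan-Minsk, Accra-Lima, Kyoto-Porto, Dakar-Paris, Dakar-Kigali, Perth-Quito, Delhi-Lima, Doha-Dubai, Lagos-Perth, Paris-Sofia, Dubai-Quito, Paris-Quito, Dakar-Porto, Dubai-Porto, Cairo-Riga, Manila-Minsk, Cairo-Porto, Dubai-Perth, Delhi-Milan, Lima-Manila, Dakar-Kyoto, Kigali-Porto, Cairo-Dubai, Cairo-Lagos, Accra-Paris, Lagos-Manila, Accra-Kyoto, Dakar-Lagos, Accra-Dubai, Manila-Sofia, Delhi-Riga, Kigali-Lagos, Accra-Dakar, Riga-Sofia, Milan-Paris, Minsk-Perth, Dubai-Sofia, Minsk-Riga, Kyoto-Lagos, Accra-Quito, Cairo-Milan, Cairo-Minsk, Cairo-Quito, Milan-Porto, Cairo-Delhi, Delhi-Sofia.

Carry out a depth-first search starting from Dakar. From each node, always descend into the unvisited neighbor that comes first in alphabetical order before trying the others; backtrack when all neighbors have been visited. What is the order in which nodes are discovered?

Dakar → Accra → Dubai → Cairo → Delhi → Lima → Manila → Lagos → Kigali → Porto → Kyoto → Milan → Minsk → Perth → Quito → Paris → Sofia → Riga → Doha

Visit Dakar
Dakar → Accra
Accra → Dubai
Dubai → Cairo
Cairo → Delhi
Delhi → Lima
Lima → Manila
Manila → Lagos
Lagos → Kigali
Kigali → Porto
Porto → Kyoto
Porto → Milan
Milan → Minsk
Minsk → Perth
Perth → Quito
Quito → Paris
Paris → Sofia
Sofia → Riga
Dubai → Doha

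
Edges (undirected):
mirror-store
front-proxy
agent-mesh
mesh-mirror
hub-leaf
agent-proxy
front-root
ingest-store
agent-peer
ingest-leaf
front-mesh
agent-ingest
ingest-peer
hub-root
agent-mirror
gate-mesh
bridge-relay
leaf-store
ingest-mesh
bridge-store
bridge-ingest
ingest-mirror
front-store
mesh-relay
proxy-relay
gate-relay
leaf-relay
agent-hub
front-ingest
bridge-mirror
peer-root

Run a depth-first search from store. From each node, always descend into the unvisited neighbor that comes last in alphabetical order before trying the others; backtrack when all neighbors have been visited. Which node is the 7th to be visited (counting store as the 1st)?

Visit store
store → mirror
mirror → mesh
mesh → relay
relay → proxy
proxy → front
front → root
root → peer
peer → ingest
ingest → leaf
leaf → hub
hub → agent
ingest → bridge
relay → gate

Visit order: store, mirror, mesh, relay, proxy, front, root, peer, ingest, leaf, hub, agent, bridge, gate

root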